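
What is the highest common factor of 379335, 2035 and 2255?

55

gcd(379335, 2035): 379335 = 186·2035 + 825; 2035 = 2·825 + 385; 825 = 2·385 + 55; 385 = 7·55 + 0 → 55
gcd(55, 2255): 2255 = 41·55 + 0 → 55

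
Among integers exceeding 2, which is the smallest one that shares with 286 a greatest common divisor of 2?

Multiples of 2 above 2: 2·2, 2·3, … . Need the cofactor coprime to 286/2 = 143.
Checking s = 2, 3, … the first with gcd(s, 143) = 1 is s = 2, giving 4.

4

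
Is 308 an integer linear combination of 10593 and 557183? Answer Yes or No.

Yes

By Bézout, 10593x + 557183y = 308 has integer solutions iff gcd(10593, 557183) | 308.
Euclid: 557183 = 52·10593 + 6347; 10593 = 1·6347 + 4246; 6347 = 1·4246 + 2101; 4246 = 2·2101 + 44; 2101 = 47·44 + 33; 44 = 1·33 + 11; 33 = 3·11 + 0. gcd = 11; 308 mod 11 = 0. Yes.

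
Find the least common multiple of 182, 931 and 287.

lcm(182, 931) = 182·931/gcd = 169442/7 = 24206
lcm(24206, 287) = 24206·287/gcd = 6947122/7 = 992446

992446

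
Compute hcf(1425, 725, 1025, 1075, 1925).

1425 = 3 · 5² · 19; 725 = 5² · 29; 1025 = 5² · 41; 1075 = 5² · 43; 1925 = 5² · 7 · 11
gcd takes min exponent of each prime: 5² = 25

25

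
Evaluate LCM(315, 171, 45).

lcm(315, 171) = 315·171/gcd = 53865/9 = 5985
lcm(5985, 45) = 5985·45/gcd = 269325/45 = 5985

5985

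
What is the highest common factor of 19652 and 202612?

4

Euclid: 202612 = 10·19652 + 6092; 19652 = 3·6092 + 1376; 6092 = 4·1376 + 588; 1376 = 2·588 + 200; 588 = 2·200 + 188; 200 = 1·188 + 12; 188 = 15·12 + 8; 12 = 1·8 + 4; 8 = 2·4 + 0. Last nonzero remainder: 4.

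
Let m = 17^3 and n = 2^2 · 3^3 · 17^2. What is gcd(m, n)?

289

min exponent per shared prime: 17^2 = 289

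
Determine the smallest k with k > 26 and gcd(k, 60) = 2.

gcd(k, 60) = 2 forces 2 | k; write k = 2s. Then gcd(2s, 2·30) = 2·gcd(s, 30), so need gcd(s, 30) = 1.
2s > 26 gives s ≥ 14. The least s ≥ 14 coprime to 30 is 17, so k = 2·17 = 34.

34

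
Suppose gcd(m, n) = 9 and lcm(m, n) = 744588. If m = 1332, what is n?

m·n = gcd·lcm = 9·744588 = 6701292, so n = 6701292/1332 = 5031.

5031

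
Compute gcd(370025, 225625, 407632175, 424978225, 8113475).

gcd(370025, 225625): 370025 = 1·225625 + 144400; 225625 = 1·144400 + 81225; 144400 = 1·81225 + 63175; 81225 = 1·63175 + 18050; 63175 = 3·18050 + 9025; 18050 = 2·9025 + 0 → 9025
gcd(9025, 407632175): 407632175 = 45167·9025 + 0 → 9025
gcd(9025, 424978225): 424978225 = 47089·9025 + 0 → 9025
gcd(9025, 8113475): 8113475 = 899·9025 + 0 → 9025

9025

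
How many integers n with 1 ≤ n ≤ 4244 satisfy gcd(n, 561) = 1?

561 = 3·11·17. Inclusion–exclusion on these primes:
4244 − ⌊4244/3⌋ − ⌊4244/11⌋ − ⌊4244/17⌋ + ⌊4244/33⌋ + ⌊4244/51⌋ + ⌊4244/187⌋ − ⌊4244/561⌋ = 2422

2422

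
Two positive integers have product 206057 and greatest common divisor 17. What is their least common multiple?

For any two positive integers, gcd × lcm equals their product. Hence lcm = 206057 / 17 = 12121.

12121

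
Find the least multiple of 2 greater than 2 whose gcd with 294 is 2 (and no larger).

4

gcd(m, 294) = 2 forces 2 | m; write m = 2s. Then gcd(2s, 2·147) = 2·gcd(s, 147), so need gcd(s, 147) = 1.
2s > 2 gives s ≥ 2. The least s ≥ 2 coprime to 147 is 2, so m = 2·2 = 4.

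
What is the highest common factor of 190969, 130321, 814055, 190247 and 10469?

361

gcd(190969, 130321): 190969 = 1·130321 + 60648; 130321 = 2·60648 + 9025; 60648 = 6·9025 + 6498; 9025 = 1·6498 + 2527; 6498 = 2·2527 + 1444; 2527 = 1·1444 + 1083; 1444 = 1·1083 + 361; 1083 = 3·361 + 0 → 361
gcd(361, 814055): 814055 = 2255·361 + 0 → 361
gcd(361, 190247): 190247 = 527·361 + 0 → 361
gcd(361, 10469): 10469 = 29·361 + 0 → 361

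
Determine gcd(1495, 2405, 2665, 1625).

1495 = 5 · 13 · 23; 2405 = 5 · 13 · 37; 2665 = 5 · 13 · 41; 1625 = 5³ · 13
gcd takes min exponent of each prime: 5 · 13 = 65

65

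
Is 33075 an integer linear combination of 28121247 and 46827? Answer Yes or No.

gcd(28121247, 46827): 28121247 = 600·46827 + 25047; 46827 = 1·25047 + 21780; 25047 = 1·21780 + 3267; 21780 = 6·3267 + 2178; 3267 = 1·2178 + 1089; 2178 = 2·1089 + 0 → 1089
1089 does not divide 33075, so a solution does not exist.

No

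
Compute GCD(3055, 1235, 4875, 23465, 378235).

65

3055 = 5 · 13 · 47; 1235 = 5 · 13 · 19; 4875 = 3 · 5³ · 13; 23465 = 5 · 13 · 19²; 378235 = 5 · 11 · 13 · 23²
gcd takes min exponent of each prime: 5 · 13 = 65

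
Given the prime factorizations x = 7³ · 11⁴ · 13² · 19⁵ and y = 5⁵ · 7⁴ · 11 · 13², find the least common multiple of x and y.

45969272605415534375

max exponent per prime: 5⁵ · 7⁴ · 11⁴ · 13² · 19⁵ = 45969272605415534375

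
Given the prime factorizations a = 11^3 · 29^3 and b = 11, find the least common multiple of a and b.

max exponent per prime: 11^3 · 29^3 = 32461759

32461759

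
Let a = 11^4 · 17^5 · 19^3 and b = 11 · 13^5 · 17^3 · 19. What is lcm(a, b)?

max exponent per prime: 11^4 · 13^5 · 17^5 · 19^3 = 52941094047628019519

52941094047628019519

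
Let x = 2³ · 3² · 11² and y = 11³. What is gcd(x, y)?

121

min exponent per shared prime: 11² = 121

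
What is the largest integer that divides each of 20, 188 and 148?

20 = 2² · 5; 188 = 2² · 47; 148 = 2² · 37
gcd takes min exponent of each prime: 2² = 4

4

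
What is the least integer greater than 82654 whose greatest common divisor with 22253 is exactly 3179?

85833

22253 = 3179·7. Any a with gcd(a, 22253) = 3179 is a multiple of 3179, say 3179s, with s coprime to 7.
Need s > 82654/3179, so s ≥ 27. First s ≥ 27 with gcd(s, 7) = 1 is s = 27. Thus a = 3179·27 = 85833.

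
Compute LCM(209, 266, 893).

209 = 11 · 19; 266 = 2 · 7 · 19; 893 = 19 · 47
lcm takes max exponent of each prime: 2 · 7 · 11 · 19 · 47 = 137522

137522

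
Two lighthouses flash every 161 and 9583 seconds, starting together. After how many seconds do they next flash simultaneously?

161 = 7 · 23; 9583 = 7 · 37²
max exponents: 7 · 23 · 37² = 220409

220409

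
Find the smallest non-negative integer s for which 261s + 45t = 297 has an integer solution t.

Reduce mod 45: 261s ≡ 297 (mod 45). With g = gcd(261, 45) = 9 dividing 297, divide through: 29s ≡ 33 (mod 5).
Since gcd(29, 5) = 1, s ≡ 33·(29)⁻¹ ≡ 2 (mod 5). Smallest non-negative: 2.

2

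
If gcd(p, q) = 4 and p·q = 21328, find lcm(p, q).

5332

gcd·lcm = product, so lcm = 21328/4 = 5332.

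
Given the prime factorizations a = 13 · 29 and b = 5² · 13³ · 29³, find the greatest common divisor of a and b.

377

min exponent per shared prime: 13 · 29 = 377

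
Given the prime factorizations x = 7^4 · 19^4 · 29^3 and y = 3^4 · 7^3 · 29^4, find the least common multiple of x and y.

max exponent per prime: 3^4 · 7^4 · 19^4 · 29^4 = 17926007522817681

17926007522817681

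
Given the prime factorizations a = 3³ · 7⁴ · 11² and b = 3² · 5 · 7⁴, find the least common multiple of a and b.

39220335

max exponent per prime: 3³ · 5 · 7⁴ · 11² = 39220335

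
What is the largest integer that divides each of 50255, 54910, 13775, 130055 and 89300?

gcd(50255, 54910): 54910 = 1·50255 + 4655; 50255 = 10·4655 + 3705; 4655 = 1·3705 + 950; 3705 = 3·950 + 855; 950 = 1·855 + 95; 855 = 9·95 + 0 → 95
gcd(95, 13775): 13775 = 145·95 + 0 → 95
gcd(95, 130055): 130055 = 1369·95 + 0 → 95
gcd(95, 89300): 89300 = 940·95 + 0 → 95

95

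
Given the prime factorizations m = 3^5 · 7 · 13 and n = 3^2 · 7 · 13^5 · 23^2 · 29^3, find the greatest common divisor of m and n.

min exponent per shared prime: 3^2 · 7 · 13 = 819

819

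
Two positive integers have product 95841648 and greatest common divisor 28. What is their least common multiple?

3422916

For any two positive integers, gcd × lcm equals their product. Hence lcm = 95841648 / 28 = 3422916.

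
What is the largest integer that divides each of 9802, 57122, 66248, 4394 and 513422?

gcd(9802, 57122): 57122 = 5·9802 + 8112; 9802 = 1·8112 + 1690; 8112 = 4·1690 + 1352; 1690 = 1·1352 + 338; 1352 = 4·338 + 0 → 338
gcd(338, 66248): 66248 = 196·338 + 0 → 338
gcd(338, 4394): 4394 = 13·338 + 0 → 338
gcd(338, 513422): 513422 = 1519·338 + 0 → 338

338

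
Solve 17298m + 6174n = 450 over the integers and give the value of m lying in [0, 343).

156

Euclid: 17298 = 2·6174 + 4950; 6174 = 1·4950 + 1224; 4950 = 4·1224 + 54; 1224 = 22·54 + 36; 54 = 1·36 + 18; 36 = 2·18 + 0 → gcd = 18; 450 = 18·25.
Back-substitution yields 17298·(116) + 6174·(-325) = 18, so one solution is m = 116·25 = 2900, n = -325·25 = -8125.
Solutions in m differ by 6174/18 = 343; the one in [0, 343) is 2900 mod 343 = 156.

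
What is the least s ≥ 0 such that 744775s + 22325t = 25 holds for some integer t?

Euclid: 744775 = 33·22325 + 8050; 22325 = 2·8050 + 6225; 8050 = 1·6225 + 1825; 6225 = 3·1825 + 750; 1825 = 2·750 + 325; 750 = 2·325 + 100; 325 = 3·100 + 25; 100 = 4·25 + 0 → gcd = 25; 25 = 25·1.
Back-substitution yields 744775·(208) + 22325·(-6939) = 25, so one solution is s = 208·1 = 208, t = -6939·1 = -6939.
Solutions in s differ by 22325/25 = 893; the one in [0, 893) is 208 mod 893 = 208.

208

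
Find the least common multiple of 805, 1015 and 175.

116725

805 = 5 · 7 · 23; 1015 = 5 · 7 · 29; 175 = 5² · 7
lcm takes max exponent of each prime: 5² · 7 · 23 · 29 = 116725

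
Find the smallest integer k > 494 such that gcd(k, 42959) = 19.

513

42959 = 19·2261. Any k with gcd(k, 42959) = 19 is a multiple of 19, say 19s, with s coprime to 2261.
Need s > 494/19, so s ≥ 27. First s ≥ 27 with gcd(s, 2261) = 1 is s = 27. Thus k = 19·27 = 513.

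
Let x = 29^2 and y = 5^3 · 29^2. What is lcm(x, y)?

max exponent per prime: 5^3 · 29^2 = 105125

105125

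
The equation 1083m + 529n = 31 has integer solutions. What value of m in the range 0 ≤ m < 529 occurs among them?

234

gcd(1083, 529) = 1 (Euclid: 1083 = 2·529 + 25; 529 = 21·25 + 4; 25 = 6·4 + 1; 4 = 4·1 + 0), and 1 | 31.
Extended Euclid: 1083·(127) + 529·(-260) = 1. Scale by 31: m₀ = 3937.
General solution m = m₀ + 529t; reducing mod 529 gives m = 234 (and n = -479).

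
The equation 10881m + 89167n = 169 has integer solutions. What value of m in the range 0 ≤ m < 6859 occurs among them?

336

Reduce mod 89167: 10881m ≡ 169 (mod 89167). With g = gcd(10881, 89167) = 13 dividing 169, divide through: 837m ≡ 13 (mod 6859).
Since gcd(837, 6859) = 1, m ≡ 13·(837)⁻¹ ≡ 336 (mod 6859). Smallest non-negative: 336.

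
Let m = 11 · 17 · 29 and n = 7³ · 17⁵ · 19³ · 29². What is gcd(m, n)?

min exponent per shared prime: 17 · 29 = 493

493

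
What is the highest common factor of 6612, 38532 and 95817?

gcd(6612, 38532): 38532 = 5·6612 + 5472; 6612 = 1·5472 + 1140; 5472 = 4·1140 + 912; 1140 = 1·912 + 228; 912 = 4·228 + 0 → 228
gcd(228, 95817): 95817 = 420·228 + 57; 228 = 4·57 + 0 → 57

57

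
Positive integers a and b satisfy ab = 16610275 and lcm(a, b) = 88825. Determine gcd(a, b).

gcd·lcm = product, so gcd = 16610275/88825 = 187.

187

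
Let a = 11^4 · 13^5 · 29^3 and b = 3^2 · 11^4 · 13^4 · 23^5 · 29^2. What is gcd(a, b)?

min exponent per shared prime: 11^4 · 13^4 · 29^2 = 351673906441

351673906441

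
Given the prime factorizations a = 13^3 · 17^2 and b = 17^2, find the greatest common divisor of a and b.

289

min exponent per shared prime: 17^2 = 289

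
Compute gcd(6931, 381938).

6931 = 29 · 239
381938 = 2 · 19² · 23²
Common: 1 = 1

1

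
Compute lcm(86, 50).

86 = 2 · 43; 50 = 2 · 5²
max exponents: 2 · 5² · 43 = 2150

2150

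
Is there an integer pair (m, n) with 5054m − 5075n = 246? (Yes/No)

By Bézout, 5054m − 5075n = 246 has integer solutions iff gcd(5054, 5075) | 246.
Euclid: 5075 = 1·5054 + 21; 5054 = 240·21 + 14; 21 = 1·14 + 7; 14 = 2·7 + 0. gcd = 7; 246 mod 7 = 1. No.

No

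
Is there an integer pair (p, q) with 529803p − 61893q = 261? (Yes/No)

Yes

By Bézout, 529803p − 61893q = 261 has integer solutions iff gcd(529803, 61893) | 261.
Euclid: 529803 = 8·61893 + 34659; 61893 = 1·34659 + 27234; 34659 = 1·27234 + 7425; 27234 = 3·7425 + 4959; 7425 = 1·4959 + 2466; 4959 = 2·2466 + 27; 2466 = 91·27 + 9; 27 = 3·9 + 0. gcd = 9; 261 mod 9 = 0. Yes.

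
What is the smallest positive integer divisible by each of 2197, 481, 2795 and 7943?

2197 = 13³; 481 = 13 · 37; 2795 = 5 · 13 · 43; 7943 = 13² · 47
lcm takes max exponent of each prime: 5 · 13³ · 37 · 43 · 47 = 821425345

821425345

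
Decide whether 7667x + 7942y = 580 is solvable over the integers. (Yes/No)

No

gcd(7667, 7942): 7942 = 1·7667 + 275; 7667 = 27·275 + 242; 275 = 1·242 + 33; 242 = 7·33 + 11; 33 = 3·11 + 0 → 11
11 does not divide 580, so a solution does not exist.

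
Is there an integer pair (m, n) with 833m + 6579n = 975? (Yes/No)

By Bézout, 833m + 6579n = 975 has integer solutions iff gcd(833, 6579) | 975.
Euclid: 6579 = 7·833 + 748; 833 = 1·748 + 85; 748 = 8·85 + 68; 85 = 1·68 + 17; 68 = 4·17 + 0. gcd = 17; 975 mod 17 = 6. No.

No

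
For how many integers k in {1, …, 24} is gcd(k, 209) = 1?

21

209 = 11·19. Inclusion–exclusion on these primes:
24 − ⌊24/11⌋ − ⌊24/19⌋ + ⌊24/209⌋ = 21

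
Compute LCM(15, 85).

15 = 3 · 5; 85 = 5 · 17
max exponents: 3 · 5 · 17 = 255

255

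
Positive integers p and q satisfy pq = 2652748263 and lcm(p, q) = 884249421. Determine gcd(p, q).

3

gcd·lcm = product, so gcd = 2652748263/884249421 = 3.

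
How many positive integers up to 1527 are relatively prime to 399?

826

399 = 3·7·19. Inclusion–exclusion on these primes:
1527 − ⌊1527/3⌋ − ⌊1527/7⌋ − ⌊1527/19⌋ + ⌊1527/21⌋ + ⌊1527/57⌋ + ⌊1527/133⌋ − ⌊1527/399⌋ = 826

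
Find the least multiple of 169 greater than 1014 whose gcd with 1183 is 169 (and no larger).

1352

1183 = 169·7. Any t with gcd(t, 1183) = 169 is a multiple of 169, say 169s, with s coprime to 7.
Need s > 1014/169, so s ≥ 7. First s ≥ 7 with gcd(s, 7) = 1 is s = 8. Thus t = 169·8 = 1352.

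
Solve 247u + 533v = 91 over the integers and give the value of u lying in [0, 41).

9

Reduce mod 533: 247u ≡ 91 (mod 533). With g = gcd(247, 533) = 13 dividing 91, divide through: 19u ≡ 7 (mod 41).
Since gcd(19, 41) = 1, u ≡ 7·(19)⁻¹ ≡ 9 (mod 41). Smallest non-negative: 9.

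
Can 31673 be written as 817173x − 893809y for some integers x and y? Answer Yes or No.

gcd(817173, 893809): 893809 = 1·817173 + 76636; 817173 = 10·76636 + 50813; 76636 = 1·50813 + 25823; 50813 = 1·25823 + 24990; 25823 = 1·24990 + 833; 24990 = 30·833 + 0 → 833
833 does not divide 31673, so a solution does not exist.

No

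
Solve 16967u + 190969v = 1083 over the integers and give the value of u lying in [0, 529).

gcd(16967, 190969) = 361 (Euclid: 190969 = 11·16967 + 4332; 16967 = 3·4332 + 3971; 4332 = 1·3971 + 361; 3971 = 11·361 + 0), and 361 | 1083.
Extended Euclid: 16967·(-45) + 190969·(4) = 361. Scale by 3: u₀ = -135.
General solution u = u₀ + 529t; reducing mod 529 gives u = 394 (and v = -35).

394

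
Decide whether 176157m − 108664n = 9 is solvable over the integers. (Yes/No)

gcd(176157, 108664): 176157 = 1·108664 + 67493; 108664 = 1·67493 + 41171; 67493 = 1·41171 + 26322; 41171 = 1·26322 + 14849; 26322 = 1·14849 + 11473; 14849 = 1·11473 + 3376; 11473 = 3·3376 + 1345; 3376 = 2·1345 + 686; 1345 = 1·686 + 659; 686 = 1·659 + 27; 659 = 24·27 + 11; 27 = 2·11 + 5; 11 = 2·5 + 1; 5 = 5·1 + 0 → 1
1 divides 9, so a solution exists.

Yes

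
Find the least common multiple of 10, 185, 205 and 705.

10 = 2 · 5; 185 = 5 · 37; 205 = 5 · 41; 705 = 3 · 5 · 47
lcm takes max exponent of each prime: 2 · 3 · 5 · 37 · 41 · 47 = 2138970

2138970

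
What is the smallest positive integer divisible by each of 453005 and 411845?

761501405

453005 = 5 · 7² · 43²; 411845 = 5 · 7² · 41²
max exponents: 5 · 7² · 41² · 43² = 761501405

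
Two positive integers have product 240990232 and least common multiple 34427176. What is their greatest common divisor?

7

gcd·lcm = product, so gcd = 240990232/34427176 = 7.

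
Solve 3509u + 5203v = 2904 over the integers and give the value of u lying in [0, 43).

Reduce mod 5203: 3509u ≡ 2904 (mod 5203). With g = gcd(3509, 5203) = 121 dividing 2904, divide through: 29u ≡ 24 (mod 43).
Since gcd(29, 43) = 1, u ≡ 24·(29)⁻¹ ≡ 29 (mod 43). Smallest non-negative: 29.

29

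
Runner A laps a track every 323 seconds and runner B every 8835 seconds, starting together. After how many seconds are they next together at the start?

150195

gcd first: 8835 = 27·323 + 114; 323 = 2·114 + 95; 114 = 1·95 + 19; 95 = 5·19 + 0 → gcd = 19
lcm = 323·8835/gcd = 2853705/19 = 150195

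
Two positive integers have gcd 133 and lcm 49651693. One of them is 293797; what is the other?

22477

a·b = gcd·lcm = 133·49651693 = 6603675169, so b = 6603675169/293797 = 22477.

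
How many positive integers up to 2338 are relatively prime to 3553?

Prime factors of 3553: 11, 17, 19. Count integers ≤ 2338 divisible by none of them.
By inclusion–exclusion: 2338 − ⌊2338/11⌋ − ⌊2338/17⌋ − ⌊2338/19⌋ + ⌊2338/187⌋ + ⌊2338/209⌋ + ⌊2338/323⌋ − ⌊2338/3553⌋ = 1896.

1896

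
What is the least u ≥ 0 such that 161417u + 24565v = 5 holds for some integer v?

12455

Reduce mod 24565: 161417u ≡ 5 (mod 24565). With g = gcd(161417, 24565) = 1 dividing 5, divide through: 161417u ≡ 5 (mod 24565).
Since gcd(161417, 24565) = 1, u ≡ 5·(161417)⁻¹ ≡ 12455 (mod 24565). Smallest non-negative: 12455.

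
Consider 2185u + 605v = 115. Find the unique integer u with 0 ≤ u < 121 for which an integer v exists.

51

Reduce mod 605: 2185u ≡ 115 (mod 605). With g = gcd(2185, 605) = 5 dividing 115, divide through: 437u ≡ 23 (mod 121).
Since gcd(437, 121) = 1, u ≡ 23·(437)⁻¹ ≡ 51 (mod 121). Smallest non-negative: 51.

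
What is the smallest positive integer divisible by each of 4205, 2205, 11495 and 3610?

162004529610

lcm(4205, 2205) = 4205·2205/gcd = 9272025/5 = 1854405
lcm(1854405, 11495) = 1854405·11495/gcd = 21316385475/5 = 4263277095
lcm(4263277095, 3610) = 4263277095·3610/gcd = 15390430312950/95 = 162004529610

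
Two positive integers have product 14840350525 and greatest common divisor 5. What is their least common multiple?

2968070105

gcd·lcm = product, so lcm = 14840350525/5 = 2968070105.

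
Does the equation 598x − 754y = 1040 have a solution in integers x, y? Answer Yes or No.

Yes

By Bézout, 598x − 754y = 1040 has integer solutions iff gcd(598, 754) | 1040.
Euclid: 754 = 1·598 + 156; 598 = 3·156 + 130; 156 = 1·130 + 26; 130 = 5·26 + 0. gcd = 26; 1040 mod 26 = 0. Yes.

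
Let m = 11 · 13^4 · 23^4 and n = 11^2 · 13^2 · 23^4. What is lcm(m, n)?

max exponent per prime: 11^2 · 13^4 · 23^4 = 967097194921

967097194921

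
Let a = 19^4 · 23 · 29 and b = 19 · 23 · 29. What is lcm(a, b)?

max exponent per prime: 19^4 · 23 · 29 = 86924107

86924107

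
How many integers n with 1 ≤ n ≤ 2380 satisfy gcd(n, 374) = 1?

1018

374 = 2·11·17. Inclusion–exclusion on these primes:
2380 − ⌊2380/2⌋ − ⌊2380/11⌋ − ⌊2380/17⌋ + ⌊2380/22⌋ + ⌊2380/34⌋ + ⌊2380/187⌋ − ⌊2380/374⌋ = 1018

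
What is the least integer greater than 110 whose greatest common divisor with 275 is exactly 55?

165

275 = 55·5. Any t with gcd(t, 275) = 55 is a multiple of 55, say 55s, with s coprime to 5.
Need s > 110/55, so s ≥ 3. First s ≥ 3 with gcd(s, 5) = 1 is s = 3. Thus t = 55·3 = 165.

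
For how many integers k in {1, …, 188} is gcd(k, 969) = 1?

969 = 3·17·19. Inclusion–exclusion on these primes:
188 − ⌊188/3⌋ − ⌊188/17⌋ − ⌊188/19⌋ + ⌊188/51⌋ + ⌊188/57⌋ + ⌊188/323⌋ − ⌊188/969⌋ = 112

112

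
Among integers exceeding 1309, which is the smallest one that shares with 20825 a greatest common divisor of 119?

20825 = 119·175. Any k with gcd(k, 20825) = 119 is a multiple of 119, say 119s, with s coprime to 175.
Need s > 1309/119, so s ≥ 12. First s ≥ 12 with gcd(s, 175) = 1 is s = 12. Thus k = 119·12 = 1428.

1428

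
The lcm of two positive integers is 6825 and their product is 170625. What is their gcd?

gcd·lcm = product, so gcd = 170625/6825 = 25.

25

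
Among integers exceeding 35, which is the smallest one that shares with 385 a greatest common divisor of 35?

70

385 = 35·11. Any m with gcd(m, 385) = 35 is a multiple of 35, say 35s, with s coprime to 11.
Need s > 35/35, so s ≥ 2. First s ≥ 2 with gcd(s, 11) = 1 is s = 2. Thus m = 35·2 = 70.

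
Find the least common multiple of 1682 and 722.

gcd first: 1682 = 2·722 + 238; 722 = 3·238 + 8; 238 = 29·8 + 6; 8 = 1·6 + 2; 6 = 3·2 + 0 → gcd = 2
lcm = 1682·722/gcd = 1214404/2 = 607202

607202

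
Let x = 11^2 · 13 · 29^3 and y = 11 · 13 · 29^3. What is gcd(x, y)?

3487627

min exponent per shared prime: 11 · 13 · 29^3 = 3487627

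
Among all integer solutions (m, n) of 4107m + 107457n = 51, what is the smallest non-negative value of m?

22763

Euclid: 107457 = 26·4107 + 675; 4107 = 6·675 + 57; 675 = 11·57 + 48; 57 = 1·48 + 9; 48 = 5·9 + 3; 9 = 3·3 + 0 → gcd = 3; 51 = 3·17.
Back-substitution yields 4107·(-11303) + 107457·(432) = 3, so one solution is m = -11303·17 = -192151, n = 432·17 = 7344.
Solutions in m differ by 107457/3 = 35819; the one in [0, 35819) is -192151 mod 35819 = 22763.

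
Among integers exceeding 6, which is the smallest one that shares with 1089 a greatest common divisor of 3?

12

gcd(a, 1089) = 3 forces 3 | a; write a = 3s. Then gcd(3s, 3·363) = 3·gcd(s, 363), so need gcd(s, 363) = 1.
3s > 6 gives s ≥ 3. The least s ≥ 3 coprime to 363 is 4, so a = 3·4 = 12.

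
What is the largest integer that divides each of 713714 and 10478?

2

Euclid: 713714 = 68·10478 + 1210; 10478 = 8·1210 + 798; 1210 = 1·798 + 412; 798 = 1·412 + 386; 412 = 1·386 + 26; 386 = 14·26 + 22; 26 = 1·22 + 4; 22 = 5·4 + 2; 4 = 2·2 + 0. Last nonzero remainder: 2.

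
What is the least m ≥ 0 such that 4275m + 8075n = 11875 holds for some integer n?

Euclid: 8075 = 1·4275 + 3800; 4275 = 1·3800 + 475; 3800 = 8·475 + 0 → gcd = 475; 11875 = 475·25.
Back-substitution yields 4275·(2) + 8075·(-1) = 475, so one solution is m = 2·25 = 50, n = -1·25 = -25.
Solutions in m differ by 8075/475 = 17; the one in [0, 17) is 50 mod 17 = 16.

16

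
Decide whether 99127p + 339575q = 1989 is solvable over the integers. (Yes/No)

No

gcd(99127, 339575): 339575 = 3·99127 + 42194; 99127 = 2·42194 + 14739; 42194 = 2·14739 + 12716; 14739 = 1·12716 + 2023; 12716 = 6·2023 + 578; 2023 = 3·578 + 289; 578 = 2·289 + 0 → 289
289 does not divide 1989, so a solution does not exist.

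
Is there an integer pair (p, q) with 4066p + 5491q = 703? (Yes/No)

Yes

By Bézout, 4066p + 5491q = 703 has integer solutions iff gcd(4066, 5491) | 703.
Euclid: 5491 = 1·4066 + 1425; 4066 = 2·1425 + 1216; 1425 = 1·1216 + 209; 1216 = 5·209 + 171; 209 = 1·171 + 38; 171 = 4·38 + 19; 38 = 2·19 + 0. gcd = 19; 703 mod 19 = 0. Yes.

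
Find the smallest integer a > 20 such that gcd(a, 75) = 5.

Multiples of 5 above 20: 5·5, 5·6, … . Need the cofactor coprime to 75/5 = 15.
Checking s = 5, 6, … the first with gcd(s, 15) = 1 is s = 7, giving 35.

35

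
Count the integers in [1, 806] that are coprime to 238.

324

238 = 2·7·17. Inclusion–exclusion on these primes:
806 − ⌊806/2⌋ − ⌊806/7⌋ − ⌊806/17⌋ + ⌊806/14⌋ + ⌊806/34⌋ + ⌊806/119⌋ − ⌊806/238⌋ = 324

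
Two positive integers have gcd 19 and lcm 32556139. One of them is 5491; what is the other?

112651

Using uv = gcd(u,v)·lcm(u,v) = 19·32556139 = 618566641, we get v = 618566641/5491 = 112651.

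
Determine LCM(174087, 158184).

174087 = 3² · 23 · 29²; 158184 = 2³ · 3² · 13³
max exponents: 2³ · 3² · 13³ · 23 · 29² = 3059753112

3059753112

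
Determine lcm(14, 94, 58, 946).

14 = 2 · 7; 94 = 2 · 47; 58 = 2 · 29; 946 = 2 · 11 · 43
lcm takes max exponent of each prime: 2 · 7 · 11 · 29 · 43 · 47 = 9025786

9025786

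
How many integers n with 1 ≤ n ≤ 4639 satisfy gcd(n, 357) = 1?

2495

357 = 3·7·17. Inclusion–exclusion on these primes:
4639 − ⌊4639/3⌋ − ⌊4639/7⌋ − ⌊4639/17⌋ + ⌊4639/21⌋ + ⌊4639/51⌋ + ⌊4639/119⌋ − ⌊4639/357⌋ = 2495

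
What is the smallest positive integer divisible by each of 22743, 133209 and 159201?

6527241

lcm(22743, 133209) = 22743·133209/gcd = 3029572287/3249 = 932463
lcm(932463, 159201) = 932463·159201/gcd = 148449042063/22743 = 6527241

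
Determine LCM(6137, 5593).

2019073

6137 = 17 · 19²; 5593 = 7 · 17 · 47
max exponents: 7 · 17 · 19² · 47 = 2019073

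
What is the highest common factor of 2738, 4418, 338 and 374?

2

2738 = 2 · 37²; 4418 = 2 · 47²; 338 = 2 · 13²; 374 = 2 · 11 · 17
gcd takes min exponent of each prime: 2 = 2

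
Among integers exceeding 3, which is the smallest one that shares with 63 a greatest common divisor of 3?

gcd(m, 63) = 3 forces 3 | m; write m = 3s. Then gcd(3s, 3·21) = 3·gcd(s, 21), so need gcd(s, 21) = 1.
3s > 3 gives s ≥ 2. The least s ≥ 2 coprime to 21 is 2, so m = 3·2 = 6.

6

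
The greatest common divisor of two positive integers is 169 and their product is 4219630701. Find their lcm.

24968229

Since gcd(p,q)·lcm(p,q) = pq, lcm = 4219630701/169 = 24968229.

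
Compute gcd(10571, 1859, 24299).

gcd(10571, 1859): 10571 = 5·1859 + 1276; 1859 = 1·1276 + 583; 1276 = 2·583 + 110; 583 = 5·110 + 33; 110 = 3·33 + 11; 33 = 3·11 + 0 → 11
gcd(11, 24299): 24299 = 2209·11 + 0 → 11

11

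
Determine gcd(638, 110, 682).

22

638 = 2 · 11 · 29; 110 = 2 · 5 · 11; 682 = 2 · 11 · 31
gcd takes min exponent of each prime: 2 · 11 = 22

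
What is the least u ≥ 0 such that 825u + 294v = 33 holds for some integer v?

Euclid: 825 = 2·294 + 237; 294 = 1·237 + 57; 237 = 4·57 + 9; 57 = 6·9 + 3; 9 = 3·3 + 0 → gcd = 3; 33 = 3·11.
Back-substitution yields 825·(-31) + 294·(87) = 3, so one solution is u = -31·11 = -341, v = 87·11 = 957.
Solutions in u differ by 294/3 = 98; the one in [0, 98) is -341 mod 98 = 51.

51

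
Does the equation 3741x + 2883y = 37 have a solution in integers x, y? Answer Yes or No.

gcd(3741, 2883): 3741 = 1·2883 + 858; 2883 = 3·858 + 309; 858 = 2·309 + 240; 309 = 1·240 + 69; 240 = 3·69 + 33; 69 = 2·33 + 3; 33 = 11·3 + 0 → 3
3 does not divide 37, so a solution does not exist.

No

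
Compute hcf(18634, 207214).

Euclid: 207214 = 11·18634 + 2240; 18634 = 8·2240 + 714; 2240 = 3·714 + 98; 714 = 7·98 + 28; 98 = 3·28 + 14; 28 = 2·14 + 0. Last nonzero remainder: 14.

14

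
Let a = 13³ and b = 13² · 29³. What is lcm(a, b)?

53582633

max exponent per prime: 13³ · 29³ = 53582633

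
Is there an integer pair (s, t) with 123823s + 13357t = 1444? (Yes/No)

By Bézout, 123823s + 13357t = 1444 has integer solutions iff gcd(123823, 13357) | 1444.
Euclid: 123823 = 9·13357 + 3610; 13357 = 3·3610 + 2527; 3610 = 1·2527 + 1083; 2527 = 2·1083 + 361; 1083 = 3·361 + 0. gcd = 361; 1444 mod 361 = 0. Yes.

Yes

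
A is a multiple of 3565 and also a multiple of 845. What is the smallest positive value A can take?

602485

gcd first: 3565 = 4·845 + 185; 845 = 4·185 + 105; 185 = 1·105 + 80; 105 = 1·80 + 25; 80 = 3·25 + 5; 25 = 5·5 + 0 → gcd = 5
lcm = 3565·845/gcd = 3012425/5 = 602485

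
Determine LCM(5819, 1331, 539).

34500851

lcm(5819, 1331) = 5819·1331/gcd = 7745089/11 = 704099
lcm(704099, 539) = 704099·539/gcd = 379509361/11 = 34500851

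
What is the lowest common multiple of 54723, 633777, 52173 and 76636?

3136142135752164

54723 = 3 · 17 · 29 · 37; 633777 = 3 · 17³ · 43; 52173 = 3² · 11 · 17 · 31; 76636 = 2² · 7² · 17 · 23
lcm takes max exponent of each prime: 2² · 3² · 7² · 11 · 17³ · 23 · 29 · 31 · 37 · 43 = 3136142135752164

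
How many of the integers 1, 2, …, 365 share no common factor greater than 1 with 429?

Prime factors of 429: 3, 11, 13. Count integers ≤ 365 divisible by none of them.
By inclusion–exclusion: 365 − ⌊365/3⌋ − ⌊365/11⌋ − ⌊365/13⌋ + ⌊365/33⌋ + ⌊365/39⌋ + ⌊365/143⌋ − ⌊365/429⌋ = 205.

205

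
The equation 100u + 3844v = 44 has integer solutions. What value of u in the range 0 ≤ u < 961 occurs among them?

gcd(100, 3844) = 4 (Euclid: 3844 = 38·100 + 44; 100 = 2·44 + 12; 44 = 3·12 + 8; 12 = 1·8 + 4; 8 = 2·4 + 0), and 4 | 44.
Extended Euclid: 100·(346) + 3844·(-9) = 4. Scale by 11: u₀ = 3806.
General solution u = u₀ + 961t; reducing mod 961 gives u = 923 (and v = -24).

923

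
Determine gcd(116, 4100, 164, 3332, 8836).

4

gcd(116, 4100): 4100 = 35·116 + 40; 116 = 2·40 + 36; 40 = 1·36 + 4; 36 = 9·4 + 0 → 4
gcd(4, 164): 164 = 41·4 + 0 → 4
gcd(4, 3332): 3332 = 833·4 + 0 → 4
gcd(4, 8836): 8836 = 2209·4 + 0 → 4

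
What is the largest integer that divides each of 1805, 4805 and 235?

5

1805 = 5 · 19²; 4805 = 5 · 31²; 235 = 5 · 47
gcd takes min exponent of each prime: 5 = 5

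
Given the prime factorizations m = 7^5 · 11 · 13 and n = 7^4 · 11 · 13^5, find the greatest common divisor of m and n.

min exponent per shared prime: 7^4 · 11 · 13 = 343343

343343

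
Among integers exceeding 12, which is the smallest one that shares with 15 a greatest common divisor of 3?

gcd(x, 15) = 3 forces 3 | x; write x = 3s. Then gcd(3s, 3·5) = 3·gcd(s, 5), so need gcd(s, 5) = 1.
3s > 12 gives s ≥ 5. The least s ≥ 5 coprime to 5 is 6, so x = 3·6 = 18.

18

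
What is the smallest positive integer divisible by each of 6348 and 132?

69828

6348 = 2² · 3 · 23²; 132 = 2² · 3 · 11
max exponents: 2² · 3 · 11 · 23² = 69828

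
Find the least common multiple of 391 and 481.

gcd first: 481 = 1·391 + 90; 391 = 4·90 + 31; 90 = 2·31 + 28; 31 = 1·28 + 3; 28 = 9·3 + 1; 3 = 3·1 + 0 → gcd = 1
lcm = 391·481/gcd = 188071/1 = 188071

188071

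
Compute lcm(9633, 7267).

414219

gcd first: 9633 = 1·7267 + 2366; 7267 = 3·2366 + 169; 2366 = 14·169 + 0 → gcd = 169
lcm = 9633·7267/gcd = 70003011/169 = 414219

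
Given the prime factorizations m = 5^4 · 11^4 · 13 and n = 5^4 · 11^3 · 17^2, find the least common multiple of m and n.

max exponent per prime: 5^4 · 11^4 · 13 · 17^2 = 34378898125

34378898125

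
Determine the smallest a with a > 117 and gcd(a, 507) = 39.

156

507 = 39·13. Any a with gcd(a, 507) = 39 is a multiple of 39, say 39s, with s coprime to 13.
Need s > 117/39, so s ≥ 4. First s ≥ 4 with gcd(s, 13) = 1 is s = 4. Thus a = 39·4 = 156.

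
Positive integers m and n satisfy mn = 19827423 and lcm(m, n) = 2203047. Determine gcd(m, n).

From gcd × lcm = mn: gcd = 19827423 / 2203047 = 9.

9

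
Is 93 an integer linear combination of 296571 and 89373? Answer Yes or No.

By Bézout, 296571m − 89373n = 93 has integer solutions iff gcd(296571, 89373) | 93.
Euclid: 296571 = 3·89373 + 28452; 89373 = 3·28452 + 4017; 28452 = 7·4017 + 333; 4017 = 12·333 + 21; 333 = 15·21 + 18; 21 = 1·18 + 3; 18 = 6·3 + 0. gcd = 3; 93 mod 3 = 0. Yes.

Yes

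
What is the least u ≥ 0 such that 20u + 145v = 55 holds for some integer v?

10

gcd(20, 145) = 5 (Euclid: 145 = 7·20 + 5; 20 = 4·5 + 0), and 5 | 55.
Extended Euclid: 20·(-7) + 145·(1) = 5. Scale by 11: u₀ = -77.
General solution u = u₀ + 29t; reducing mod 29 gives u = 10 (and v = -1).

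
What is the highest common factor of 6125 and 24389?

Euclid: 24389 = 3·6125 + 6014; 6125 = 1·6014 + 111; 6014 = 54·111 + 20; 111 = 5·20 + 11; 20 = 1·11 + 9; 11 = 1·9 + 2; 9 = 4·2 + 1; 2 = 2·1 + 0. Last nonzero remainder: 1.

1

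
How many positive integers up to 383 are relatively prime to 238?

238 = 2·7·17. Inclusion–exclusion on these primes:
383 − ⌊383/2⌋ − ⌊383/7⌋ − ⌊383/17⌋ + ⌊383/14⌋ + ⌊383/34⌋ + ⌊383/119⌋ − ⌊383/238⌋ = 156

156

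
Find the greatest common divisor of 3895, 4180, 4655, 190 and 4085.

gcd(3895, 4180): 4180 = 1·3895 + 285; 3895 = 13·285 + 190; 285 = 1·190 + 95; 190 = 2·95 + 0 → 95
gcd(95, 4655): 4655 = 49·95 + 0 → 95
gcd(95, 190): 190 = 2·95 + 0 → 95
gcd(95, 4085): 4085 = 43·95 + 0 → 95

95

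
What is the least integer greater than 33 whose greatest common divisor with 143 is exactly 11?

Multiples of 11 above 33: 11·4, 11·5, … . Need the cofactor coprime to 143/11 = 13.
Checking s = 4, 5, … the first with gcd(s, 13) = 1 is s = 4, giving 44.

44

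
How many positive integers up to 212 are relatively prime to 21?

122

21 = 3·7. Inclusion–exclusion on these primes:
212 − ⌊212/3⌋ − ⌊212/7⌋ + ⌊212/21⌋ = 122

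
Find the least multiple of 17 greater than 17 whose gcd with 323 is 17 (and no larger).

34

323 = 17·19. Any k with gcd(k, 323) = 17 is a multiple of 17, say 17s, with s coprime to 19.
Need s > 17/17, so s ≥ 2. First s ≥ 2 with gcd(s, 19) = 1 is s = 2. Thus k = 17·2 = 34.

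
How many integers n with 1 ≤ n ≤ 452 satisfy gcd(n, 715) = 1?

304

715 = 5·11·13. Inclusion–exclusion on these primes:
452 − ⌊452/5⌋ − ⌊452/11⌋ − ⌊452/13⌋ + ⌊452/55⌋ + ⌊452/65⌋ + ⌊452/143⌋ − ⌊452/715⌋ = 304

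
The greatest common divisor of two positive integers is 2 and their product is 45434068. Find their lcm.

22717034

gcd·lcm = product, so lcm = 45434068/2 = 22717034.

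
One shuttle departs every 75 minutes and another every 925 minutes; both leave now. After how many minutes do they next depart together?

gcd first: 925 = 12·75 + 25; 75 = 3·25 + 0 → gcd = 25
lcm = 75·925/gcd = 69375/25 = 2775

2775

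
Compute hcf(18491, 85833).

11

Euclid: 85833 = 4·18491 + 11869; 18491 = 1·11869 + 6622; 11869 = 1·6622 + 5247; 6622 = 1·5247 + 1375; 5247 = 3·1375 + 1122; 1375 = 1·1122 + 253; 1122 = 4·253 + 110; 253 = 2·110 + 33; 110 = 3·33 + 11; 33 = 3·11 + 0. Last nonzero remainder: 11.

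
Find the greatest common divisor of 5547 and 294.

5547 = 3 · 43²
294 = 2 · 3 · 7²
Common: 3 = 3

3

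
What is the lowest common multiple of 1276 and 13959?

gcd first: 13959 = 10·1276 + 1199; 1276 = 1·1199 + 77; 1199 = 15·77 + 44; 77 = 1·44 + 33; 44 = 1·33 + 11; 33 = 3·11 + 0 → gcd = 11
lcm = 1276·13959/gcd = 17811684/11 = 1619244

1619244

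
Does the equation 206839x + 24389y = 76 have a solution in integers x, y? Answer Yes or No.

Yes

By Bézout, 206839x + 24389y = 76 has integer solutions iff gcd(206839, 24389) | 76.
Euclid: 206839 = 8·24389 + 11727; 24389 = 2·11727 + 935; 11727 = 12·935 + 507; 935 = 1·507 + 428; 507 = 1·428 + 79; 428 = 5·79 + 33; 79 = 2·33 + 13; 33 = 2·13 + 7; 13 = 1·7 + 6; 7 = 1·6 + 1; 6 = 6·1 + 0. gcd = 1; 76 mod 1 = 0. Yes.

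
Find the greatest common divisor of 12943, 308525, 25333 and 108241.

gcd(12943, 308525): 308525 = 23·12943 + 10836; 12943 = 1·10836 + 2107; 10836 = 5·2107 + 301; 2107 = 7·301 + 0 → 301
gcd(301, 25333): 25333 = 84·301 + 49; 301 = 6·49 + 7; 49 = 7·7 + 0 → 7
gcd(7, 108241): 108241 = 15463·7 + 0 → 7

7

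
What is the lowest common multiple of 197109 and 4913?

968396517

197109 = 3² · 11² · 181; 4913 = 17³
max exponents: 3² · 11² · 17³ · 181 = 968396517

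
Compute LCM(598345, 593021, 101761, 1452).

lcm(598345, 593021) = 598345·593021/gcd = 354831150245/121 = 2932488845
lcm(2932488845, 101761) = 2932488845·101761/gcd = 298412997356045/3509 = 85042176505
lcm(85042176505, 1452) = 85042176505·1452/gcd = 123481240285260/121 = 1020506118060

1020506118060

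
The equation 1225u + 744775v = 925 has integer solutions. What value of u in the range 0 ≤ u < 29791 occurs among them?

gcd(1225, 744775) = 25 (Euclid: 744775 = 607·1225 + 1200; 1225 = 1·1200 + 25; 1200 = 48·25 + 0), and 25 | 925.
Extended Euclid: 1225·(608) + 744775·(-1) = 25. Scale by 37: u₀ = 22496.
General solution u = u₀ + 29791t; reducing mod 29791 gives u = 22496 (and v = -37).

22496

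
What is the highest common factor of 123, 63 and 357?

3

123 = 3 · 41; 63 = 3² · 7; 357 = 3 · 7 · 17
gcd takes min exponent of each prime: 3 = 3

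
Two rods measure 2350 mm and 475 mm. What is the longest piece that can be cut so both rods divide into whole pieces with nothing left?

Euclid: 2350 = 4·475 + 450; 475 = 1·450 + 25; 450 = 18·25 + 0. Last nonzero remainder: 25.

25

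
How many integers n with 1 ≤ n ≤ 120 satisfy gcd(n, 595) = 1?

77

Prime factors of 595: 5, 7, 17. Count integers ≤ 120 divisible by none of them.
By inclusion–exclusion: 120 − ⌊120/5⌋ − ⌊120/7⌋ − ⌊120/17⌋ + ⌊120/35⌋ + ⌊120/85⌋ + ⌊120/119⌋ − ⌊120/595⌋ = 77.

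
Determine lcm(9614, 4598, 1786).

lcm(9614, 4598) = 9614·4598/gcd = 44205172/418 = 105754
lcm(105754, 1786) = 105754·1786/gcd = 188876644/38 = 4970438

4970438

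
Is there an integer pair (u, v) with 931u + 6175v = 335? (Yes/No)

No

By Bézout, 931u + 6175v = 335 has integer solutions iff gcd(931, 6175) | 335.
Euclid: 6175 = 6·931 + 589; 931 = 1·589 + 342; 589 = 1·342 + 247; 342 = 1·247 + 95; 247 = 2·95 + 57; 95 = 1·57 + 38; 57 = 1·38 + 19; 38 = 2·19 + 0. gcd = 19; 335 mod 19 = 12. No.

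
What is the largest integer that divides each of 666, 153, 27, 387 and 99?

666 = 2 · 3² · 37; 153 = 3² · 17; 27 = 3³; 387 = 3² · 43; 99 = 3² · 11
gcd takes min exponent of each prime: 3² = 9

9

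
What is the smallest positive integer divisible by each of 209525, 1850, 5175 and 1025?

209525 = 5² · 17² · 29; 1850 = 2 · 5² · 37; 5175 = 3² · 5² · 23; 1025 = 5² · 41
lcm takes max exponent of each prime: 2 · 3² · 5² · 17² · 23 · 29 · 37 · 41 = 131589661950

131589661950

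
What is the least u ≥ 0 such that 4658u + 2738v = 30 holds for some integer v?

492

Reduce mod 2738: 4658u ≡ 30 (mod 2738). With g = gcd(4658, 2738) = 2 dividing 30, divide through: 2329u ≡ 15 (mod 1369).
Since gcd(2329, 1369) = 1, u ≡ 15·(2329)⁻¹ ≡ 492 (mod 1369). Smallest non-negative: 492.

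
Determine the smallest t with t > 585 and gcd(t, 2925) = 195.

Multiples of 195 above 585: 195·4, 195·5, … . Need the cofactor coprime to 2925/195 = 15.
Checking s = 4, 5, … the first with gcd(s, 15) = 1 is s = 4, giving 780.

780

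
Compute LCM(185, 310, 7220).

lcm(185, 310) = 185·310/gcd = 57350/5 = 11470
lcm(11470, 7220) = 11470·7220/gcd = 82813400/10 = 8281340

8281340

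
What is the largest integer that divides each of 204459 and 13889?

Euclid: 204459 = 14·13889 + 10013; 13889 = 1·10013 + 3876; 10013 = 2·3876 + 2261; 3876 = 1·2261 + 1615; 2261 = 1·1615 + 646; 1615 = 2·646 + 323; 646 = 2·323 + 0. Last nonzero remainder: 323.

323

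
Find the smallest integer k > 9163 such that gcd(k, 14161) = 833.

9996

gcd(k, 14161) = 833 forces 833 | k; write k = 833s. Then gcd(833s, 833·17) = 833·gcd(s, 17), so need gcd(s, 17) = 1.
833s > 9163 gives s ≥ 12. The least s ≥ 12 coprime to 17 is 12, so k = 833·12 = 9996.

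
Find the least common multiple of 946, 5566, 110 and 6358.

946 = 2 · 11 · 43; 5566 = 2 · 11² · 23; 110 = 2 · 5 · 11; 6358 = 2 · 11 · 17²
lcm takes max exponent of each prime: 2 · 5 · 11² · 17² · 23 · 43 = 345843410

345843410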